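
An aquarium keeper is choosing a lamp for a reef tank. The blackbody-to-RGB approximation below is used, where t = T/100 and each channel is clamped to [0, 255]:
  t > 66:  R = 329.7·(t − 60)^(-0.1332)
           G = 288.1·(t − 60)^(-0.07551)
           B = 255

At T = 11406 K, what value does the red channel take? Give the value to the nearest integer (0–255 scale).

194

t = 11406/100 = 114.06; the t > 66 branch applies.
R = 329.7·(114.06 − 60)^(-0.1332) = 329.7·54.06^(-0.1332) = 329.7·0.58773 = 193.776.
Rounded: 194.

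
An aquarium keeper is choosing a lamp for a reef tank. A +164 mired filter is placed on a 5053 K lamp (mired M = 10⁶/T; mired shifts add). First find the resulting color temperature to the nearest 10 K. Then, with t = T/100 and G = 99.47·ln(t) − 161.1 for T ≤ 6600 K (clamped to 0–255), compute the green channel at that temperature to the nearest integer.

169

M_in = 10⁶/5053 = 197.90; M_out = 197.90 + (+164) = 361.90.
T_out = 10⁶/361.90 = 2763.2 K → 2760 K; t = 27.6.
G = 99.47·ln 27.6 − 161.1 = 99.47·3.3178 − 161.1 = 168.923.
Rounded: 169.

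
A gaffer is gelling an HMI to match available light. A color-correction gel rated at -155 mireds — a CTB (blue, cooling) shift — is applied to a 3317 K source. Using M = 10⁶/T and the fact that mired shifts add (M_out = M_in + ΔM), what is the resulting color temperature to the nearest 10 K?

M_in = 10⁶/3317 = 301.48 mireds.
M_out = 301.48 + (-155) = 146.48 mireds.
T_out = 10⁶/146.48 = 6827.0 K → 6830 K.

6830 K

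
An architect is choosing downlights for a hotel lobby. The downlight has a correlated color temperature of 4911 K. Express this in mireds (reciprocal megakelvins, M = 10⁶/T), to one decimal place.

M = 10⁶ / 4911 = 203.625 → 203.6 mireds.

203.6 mireds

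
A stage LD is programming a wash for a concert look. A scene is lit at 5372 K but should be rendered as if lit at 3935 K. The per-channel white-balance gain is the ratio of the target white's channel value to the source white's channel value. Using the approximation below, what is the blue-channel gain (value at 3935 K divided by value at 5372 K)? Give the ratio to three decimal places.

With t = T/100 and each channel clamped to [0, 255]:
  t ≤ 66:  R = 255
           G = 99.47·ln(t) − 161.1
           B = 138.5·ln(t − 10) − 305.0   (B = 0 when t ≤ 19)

0.747

At 5372 K (t = 53.72):
  B = 138.5·ln(53.72 − 10) − 305.0 = 138.5·ln 43.72 − 305.0 = 138.5·3.7778 − 305.0 = 218.226.
At 3935 K (t = 39.35):
  B = 138.5·ln(39.35 − 10) − 305.0 = 138.5·ln 29.35 − 305.0 = 138.5·3.3793 − 305.0 = 163.032.
Gain = 163.032 / 218.226 = 0.7471 → 0.747.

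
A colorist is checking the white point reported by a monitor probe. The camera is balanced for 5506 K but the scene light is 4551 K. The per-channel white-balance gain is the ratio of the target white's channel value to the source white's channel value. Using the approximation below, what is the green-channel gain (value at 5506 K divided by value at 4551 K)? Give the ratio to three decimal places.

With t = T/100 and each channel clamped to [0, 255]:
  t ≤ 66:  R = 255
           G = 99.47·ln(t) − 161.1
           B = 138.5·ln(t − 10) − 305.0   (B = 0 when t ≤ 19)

At 4551 K (t = 45.51):
  G = 99.47·ln 45.51 − 161.1 = 99.47·3.8179 − 161.1 = 218.670.
At 5506 K (t = 55.06):
  G = 99.47·ln 55.06 − 161.1 = 99.47·4.0084 − 161.1 = 237.618.
Gain = 237.618 / 218.670 = 1.0867 → 1.087.

1.087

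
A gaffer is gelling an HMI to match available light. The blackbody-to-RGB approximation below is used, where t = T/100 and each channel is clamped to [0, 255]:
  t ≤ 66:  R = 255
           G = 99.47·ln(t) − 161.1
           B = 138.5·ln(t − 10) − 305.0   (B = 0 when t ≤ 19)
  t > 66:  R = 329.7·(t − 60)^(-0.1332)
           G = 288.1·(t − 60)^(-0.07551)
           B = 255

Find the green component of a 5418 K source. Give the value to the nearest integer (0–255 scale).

236

t = 5418/100 = 54.18; the t ≤ 66 branch applies.
G = 99.47·ln 54.18 − 161.1 = 99.47·3.9923 − 161.1 = 236.015.
Rounded: 236.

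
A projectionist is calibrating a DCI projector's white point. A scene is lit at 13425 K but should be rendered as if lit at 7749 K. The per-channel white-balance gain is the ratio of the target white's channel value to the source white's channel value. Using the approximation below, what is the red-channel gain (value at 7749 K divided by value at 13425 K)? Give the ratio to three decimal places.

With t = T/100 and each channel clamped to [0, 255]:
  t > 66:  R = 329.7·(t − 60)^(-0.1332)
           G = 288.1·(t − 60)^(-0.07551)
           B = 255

At 13425 K (t = 134.25):
  R = 329.7·(134.25 − 60)^(-0.1332) = 329.7·74.25^(-0.1332) = 329.7·0.56341 = 185.756.
At 7749 K (t = 77.49):
  R = 329.7·(77.49 − 60)^(-0.1332) = 329.7·17.49^(-0.1332) = 329.7·0.68306 = 225.206.
Gain = 225.206 / 185.756 = 1.2124 → 1.212.

1.212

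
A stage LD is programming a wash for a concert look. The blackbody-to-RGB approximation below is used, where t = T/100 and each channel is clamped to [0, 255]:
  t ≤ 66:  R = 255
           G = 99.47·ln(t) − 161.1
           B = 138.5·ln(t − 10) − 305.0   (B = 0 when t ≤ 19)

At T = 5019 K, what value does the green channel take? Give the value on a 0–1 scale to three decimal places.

t = 5019/100 = 50.19; the t ≤ 66 branch applies.
G = 99.47·ln 50.19 − 161.1 = 99.47·3.9158 − 161.1 = 228.406.
On a 0–1 scale: 228.406/255 = 0.8957 → 0.896.

0.896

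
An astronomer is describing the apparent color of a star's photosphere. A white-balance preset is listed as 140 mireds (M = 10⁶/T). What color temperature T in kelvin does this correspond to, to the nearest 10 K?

T = 10⁶ / 140 = 7142.86 K → 7140 K.

7140 K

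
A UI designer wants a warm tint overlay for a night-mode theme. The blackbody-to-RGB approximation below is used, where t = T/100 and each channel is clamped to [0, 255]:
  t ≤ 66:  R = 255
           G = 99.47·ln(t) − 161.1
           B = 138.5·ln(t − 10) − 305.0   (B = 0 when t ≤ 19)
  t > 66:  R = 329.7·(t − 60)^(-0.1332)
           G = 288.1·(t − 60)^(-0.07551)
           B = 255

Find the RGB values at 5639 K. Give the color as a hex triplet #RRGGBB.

t = 5639/100 = 56.39; the t ≤ 66 branch applies.
R = 255 by definition for t ≤ 66.
G = 99.47·ln 56.39 − 161.1 = 99.47·4.0323 − 161.1 = 239.992.
B = 138.5·ln(56.39 − 10) − 305.0 = 138.5·ln 46.39 − 305.0 = 138.5·3.8371 − 305.0 = 226.436.
Rounded: (255, 240, 226).
In hex: #FFF0E2.

#FFF0E2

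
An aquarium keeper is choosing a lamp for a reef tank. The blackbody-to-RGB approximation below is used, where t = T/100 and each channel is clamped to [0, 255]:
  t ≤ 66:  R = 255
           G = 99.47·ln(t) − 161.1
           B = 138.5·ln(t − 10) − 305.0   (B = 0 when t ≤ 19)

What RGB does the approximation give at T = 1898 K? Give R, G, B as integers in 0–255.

t = 1898/100 = 18.98; the t ≤ 66 branch applies.
R = 255 by definition for t ≤ 66.
G = 99.47·ln 18.98 − 161.1 = 99.47·2.9434 − 161.1 = 131.679.
t = 18.98 ≤ 19, so B = 0.
Rounded: (255, 132, 0).

R=255, G=132, B=0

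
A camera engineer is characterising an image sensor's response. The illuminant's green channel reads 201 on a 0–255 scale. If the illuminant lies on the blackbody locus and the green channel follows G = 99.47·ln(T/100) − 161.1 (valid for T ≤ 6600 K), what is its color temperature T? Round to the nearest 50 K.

ln t = (201 + 161.1) / 99.47 = 3.6403.
t = e^3.6403 = 38.103.
T = 100·t = 3810 K → 3800 K to the nearest 50 K.

3800 K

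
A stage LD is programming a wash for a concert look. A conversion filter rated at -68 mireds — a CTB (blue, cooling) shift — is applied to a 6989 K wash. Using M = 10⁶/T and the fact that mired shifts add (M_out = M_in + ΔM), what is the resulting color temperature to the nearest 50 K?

M_in = 10⁶/6989 = 143.08 mireds.
M_out = 143.08 + (-68) = 75.08 mireds.
T_out = 10⁶/75.08 = 13318.8 K → 13300 K.

13300 K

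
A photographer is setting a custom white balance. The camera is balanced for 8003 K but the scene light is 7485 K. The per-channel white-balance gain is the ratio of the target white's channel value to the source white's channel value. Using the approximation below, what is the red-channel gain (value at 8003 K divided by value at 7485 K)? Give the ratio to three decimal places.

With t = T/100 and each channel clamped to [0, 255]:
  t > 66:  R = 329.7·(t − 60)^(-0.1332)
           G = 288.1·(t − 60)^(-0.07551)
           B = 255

0.961

At 7485 K (t = 74.85):
  R = 329.7·(74.85 − 60)^(-0.1332) = 329.7·14.85^(-0.1332) = 329.7·0.69811 = 230.168.
At 8003 K (t = 80.03):
  R = 329.7·(80.03 − 60)^(-0.1332) = 329.7·20.03^(-0.1332) = 329.7·0.67084 = 221.174.
Gain = 221.174 / 230.168 = 0.9609 → 0.961.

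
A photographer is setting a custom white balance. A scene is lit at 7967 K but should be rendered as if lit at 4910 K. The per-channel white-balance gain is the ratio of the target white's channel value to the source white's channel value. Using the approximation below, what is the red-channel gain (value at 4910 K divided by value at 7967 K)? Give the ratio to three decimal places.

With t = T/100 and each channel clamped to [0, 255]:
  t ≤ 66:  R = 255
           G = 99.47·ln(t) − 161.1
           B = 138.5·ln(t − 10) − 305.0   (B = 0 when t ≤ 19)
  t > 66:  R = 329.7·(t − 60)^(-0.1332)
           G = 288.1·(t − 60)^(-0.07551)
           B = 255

1.150

At 7967 K (t = 79.67):
  R = 329.7·(79.67 − 60)^(-0.1332) = 329.7·19.67^(-0.1332) = 329.7·0.67246 = 221.709.
At 4910 K (t = 49.1):
  R = 255 by definition for t ≤ 66.
Gain = 255.000 / 221.709 = 1.1502 → 1.150.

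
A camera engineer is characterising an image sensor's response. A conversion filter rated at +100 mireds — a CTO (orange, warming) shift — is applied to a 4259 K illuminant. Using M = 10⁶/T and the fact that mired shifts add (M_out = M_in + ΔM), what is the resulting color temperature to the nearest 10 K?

M_in = 10⁶/4259 = 234.80 mireds.
M_out = 234.80 + (+100) = 334.80 mireds.
T_out = 10⁶/334.80 = 2986.9 K → 2990 K.

2990 K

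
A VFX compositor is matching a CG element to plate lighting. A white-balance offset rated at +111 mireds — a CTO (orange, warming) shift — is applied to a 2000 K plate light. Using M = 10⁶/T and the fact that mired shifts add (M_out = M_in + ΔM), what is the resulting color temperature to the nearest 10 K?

M_in = 10⁶/2000 = 500.00 mireds.
M_out = 500.00 + (+111) = 611.00 mireds.
T_out = 10⁶/611.00 = 1636.7 K → 1640 K.

1640 K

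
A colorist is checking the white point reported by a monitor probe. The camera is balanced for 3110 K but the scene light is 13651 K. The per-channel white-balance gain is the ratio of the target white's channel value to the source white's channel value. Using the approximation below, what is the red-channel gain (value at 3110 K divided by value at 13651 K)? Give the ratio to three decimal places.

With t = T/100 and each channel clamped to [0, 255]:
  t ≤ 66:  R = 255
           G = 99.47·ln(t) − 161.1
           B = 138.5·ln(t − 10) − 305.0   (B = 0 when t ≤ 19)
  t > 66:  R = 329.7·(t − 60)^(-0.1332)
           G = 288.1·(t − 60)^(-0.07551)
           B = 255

At 13651 K (t = 136.51):
  R = 329.7·(136.51 − 60)^(-0.1332) = 329.7·76.51^(-0.1332) = 329.7·0.56116 = 185.015.
At 3110 K (t = 31.1):
  R = 255 by definition for t ≤ 66.
Gain = 255.000 / 185.015 = 1.3783 → 1.378.

1.378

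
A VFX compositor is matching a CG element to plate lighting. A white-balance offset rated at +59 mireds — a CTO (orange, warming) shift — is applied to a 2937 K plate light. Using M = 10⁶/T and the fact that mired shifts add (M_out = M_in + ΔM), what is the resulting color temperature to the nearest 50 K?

2500 K

M_in = 10⁶/2937 = 340.48 mireds.
M_out = 340.48 + (+59) = 399.48 mireds.
T_out = 10⁶/399.48 = 2503.2 K → 2500 K.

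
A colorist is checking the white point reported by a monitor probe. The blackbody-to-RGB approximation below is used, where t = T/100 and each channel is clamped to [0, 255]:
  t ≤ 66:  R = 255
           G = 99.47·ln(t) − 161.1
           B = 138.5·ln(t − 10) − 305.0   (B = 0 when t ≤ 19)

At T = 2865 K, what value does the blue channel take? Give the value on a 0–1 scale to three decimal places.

t = 2865/100 = 28.65; the t ≤ 66 branch applies.
B = 138.5·ln(28.65 − 10) − 305.0 = 138.5·ln 18.65 − 305.0 = 138.5·2.9258 − 305.0 = 100.230.
On a 0–1 scale: 100.230/255 = 0.3931 → 0.393.

0.393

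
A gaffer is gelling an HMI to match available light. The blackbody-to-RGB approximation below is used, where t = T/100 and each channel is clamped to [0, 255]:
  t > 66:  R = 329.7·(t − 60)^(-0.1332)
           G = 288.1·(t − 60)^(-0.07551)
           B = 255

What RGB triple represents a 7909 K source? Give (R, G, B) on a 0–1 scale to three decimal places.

t = 7909/100 = 79.09; the t > 66 branch applies.
R = 329.7·(79.09 − 60)^(-0.1332) = 329.7·19.09^(-0.1332) = 329.7·0.67514 = 222.595.
G = 288.1·(79.09 − 60)^(-0.07551) = 288.1·19.09^(-0.07551) = 288.1·0.80036 = 230.584.
B = 255 by definition for t > 66.
Dividing each by 255: (0.8729, 0.9043, 1.0000) → (0.873, 0.904, 1.000).

(0.873, 0.904, 1.000)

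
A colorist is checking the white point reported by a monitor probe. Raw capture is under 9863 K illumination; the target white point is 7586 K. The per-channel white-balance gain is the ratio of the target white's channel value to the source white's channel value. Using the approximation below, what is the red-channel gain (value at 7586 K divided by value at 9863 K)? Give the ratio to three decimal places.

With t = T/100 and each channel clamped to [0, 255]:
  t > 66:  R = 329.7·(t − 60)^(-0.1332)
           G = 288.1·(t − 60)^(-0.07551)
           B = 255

1.126

At 9863 K (t = 98.63):
  R = 329.7·(98.63 − 60)^(-0.1332) = 329.7·38.63^(-0.1332) = 329.7·0.61464 = 202.647.
At 7586 K (t = 75.86):
  R = 329.7·(75.86 − 60)^(-0.1332) = 329.7·15.86^(-0.1332) = 329.7·0.69202 = 228.160.
Gain = 228.160 / 202.647 = 1.1259 → 1.126.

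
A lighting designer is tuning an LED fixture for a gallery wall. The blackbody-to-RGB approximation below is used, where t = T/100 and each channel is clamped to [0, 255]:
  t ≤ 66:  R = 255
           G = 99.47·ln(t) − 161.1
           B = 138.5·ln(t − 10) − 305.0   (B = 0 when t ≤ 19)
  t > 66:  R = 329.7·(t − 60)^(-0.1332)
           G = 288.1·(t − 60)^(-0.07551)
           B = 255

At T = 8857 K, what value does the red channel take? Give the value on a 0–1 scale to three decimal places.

t = 8857/100 = 88.57; the t > 66 branch applies.
R = 329.7·(88.57 − 60)^(-0.1332) = 329.7·28.57^(-0.1332) = 329.7·0.63984 = 210.956.
On a 0–1 scale: 210.956/255 = 0.8273 → 0.827.

0.827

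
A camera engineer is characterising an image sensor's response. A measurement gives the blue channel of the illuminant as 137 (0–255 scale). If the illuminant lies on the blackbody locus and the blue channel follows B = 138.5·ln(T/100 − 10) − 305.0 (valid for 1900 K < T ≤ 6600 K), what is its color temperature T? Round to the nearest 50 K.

3450 K

ln(t − 10) = (137 + 305.0) / 138.5 = 3.1913.
t − 10 = e^3.1913 = 24.321, so t = 34.321.
T = 100·t = 3432 K → 3450 K to the nearest 50 K.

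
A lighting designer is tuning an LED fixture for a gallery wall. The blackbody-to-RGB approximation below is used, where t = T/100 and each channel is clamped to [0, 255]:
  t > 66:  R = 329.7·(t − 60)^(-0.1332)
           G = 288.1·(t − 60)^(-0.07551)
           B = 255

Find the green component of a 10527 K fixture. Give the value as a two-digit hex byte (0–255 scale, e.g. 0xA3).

0xD8

t = 10527/100 = 105.27; the t > 66 branch applies.
G = 288.1·(105.27 − 60)^(-0.07551) = 288.1·45.27^(-0.07551) = 288.1·0.74984 = 216.029.
Rounded: 216; in hex, 0xD8.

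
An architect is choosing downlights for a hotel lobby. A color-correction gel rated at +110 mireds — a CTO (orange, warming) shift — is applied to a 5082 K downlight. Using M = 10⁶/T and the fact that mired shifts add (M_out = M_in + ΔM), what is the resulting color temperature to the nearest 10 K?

M_in = 10⁶/5082 = 196.77 mireds.
M_out = 196.77 + (+110) = 306.77 mireds.
T_out = 10⁶/306.77 = 3259.7 K → 3260 K.

3260 K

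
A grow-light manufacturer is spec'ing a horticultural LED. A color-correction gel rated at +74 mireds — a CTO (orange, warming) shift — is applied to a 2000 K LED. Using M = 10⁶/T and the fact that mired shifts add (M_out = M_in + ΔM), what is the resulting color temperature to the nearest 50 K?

1750 K

M_in = 10⁶/2000 = 500.00 mireds.
M_out = 500.00 + (+74) = 574.00 mireds.
T_out = 10⁶/574.00 = 1742.2 K → 1750 K.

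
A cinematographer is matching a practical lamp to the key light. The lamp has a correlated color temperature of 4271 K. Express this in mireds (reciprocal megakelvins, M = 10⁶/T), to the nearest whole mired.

M = 10⁶ / 4271 = 234.137 → 234 mireds.

234 mireds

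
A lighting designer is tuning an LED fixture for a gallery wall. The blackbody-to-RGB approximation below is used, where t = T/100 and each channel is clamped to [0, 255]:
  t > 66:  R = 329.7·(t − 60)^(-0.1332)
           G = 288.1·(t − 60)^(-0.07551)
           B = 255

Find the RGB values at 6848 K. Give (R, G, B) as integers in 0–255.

t = 6848/100 = 68.48; the t > 66 branch applies.
R = 329.7·(68.48 − 60)^(-0.1332) = 329.7·8.48^(-0.1332) = 329.7·0.75221 = 248.003.
G = 288.1·(68.48 − 60)^(-0.07551) = 288.1·8.48^(-0.07551) = 288.1·0.85094 = 245.155.
B = 255 by definition for t > 66.
Rounded: (248, 245, 255).

(248, 245, 255)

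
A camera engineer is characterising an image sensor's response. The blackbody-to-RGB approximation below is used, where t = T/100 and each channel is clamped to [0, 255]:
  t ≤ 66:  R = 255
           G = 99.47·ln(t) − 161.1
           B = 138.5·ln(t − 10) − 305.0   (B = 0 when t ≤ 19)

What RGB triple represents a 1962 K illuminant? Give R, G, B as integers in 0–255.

t = 1962/100 = 19.62; the t ≤ 66 branch applies.
R = 255 by definition for t ≤ 66.
G = 99.47·ln 19.62 − 161.1 = 99.47·2.9765 − 161.1 = 134.977.
B = 138.5·ln(19.62 − 10) − 305.0 = 138.5·ln 9.62 − 305.0 = 138.5·2.2638 − 305.0 = 8.542.
Rounded: (255, 135, 9).

R=255, G=135, B=9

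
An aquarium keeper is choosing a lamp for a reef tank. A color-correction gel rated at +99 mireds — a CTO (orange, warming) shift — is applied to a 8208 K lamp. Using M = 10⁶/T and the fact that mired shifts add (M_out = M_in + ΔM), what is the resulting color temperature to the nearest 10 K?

4530 K

M_in = 10⁶/8208 = 121.83 mireds.
M_out = 121.83 + (+99) = 220.83 mireds.
T_out = 10⁶/220.83 = 4528.3 K → 4530 K.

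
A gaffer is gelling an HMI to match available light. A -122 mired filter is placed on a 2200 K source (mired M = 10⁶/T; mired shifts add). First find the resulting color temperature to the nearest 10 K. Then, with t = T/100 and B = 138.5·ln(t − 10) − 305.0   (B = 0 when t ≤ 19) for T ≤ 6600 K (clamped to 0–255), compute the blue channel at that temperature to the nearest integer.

111

M_in = 10⁶/2200 = 454.55; M_out = 454.55 + (-122) = 332.55.
T_out = 10⁶/332.55 = 3007.1 K → 3010 K; t = 30.1.
B = 138.5·ln(30.1 − 10) − 305.0 = 138.5·ln 20.1 − 305.0 = 138.5·3.0007 − 305.0 = 110.600.
Rounded: 111.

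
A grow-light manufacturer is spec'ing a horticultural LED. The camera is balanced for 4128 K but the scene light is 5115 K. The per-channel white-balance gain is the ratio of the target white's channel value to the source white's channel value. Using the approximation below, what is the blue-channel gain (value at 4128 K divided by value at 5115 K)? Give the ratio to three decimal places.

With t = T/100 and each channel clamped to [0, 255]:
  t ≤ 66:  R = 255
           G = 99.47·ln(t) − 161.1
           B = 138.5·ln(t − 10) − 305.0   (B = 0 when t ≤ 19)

At 5115 K (t = 51.15):
  B = 138.5·ln(51.15 − 10) − 305.0 = 138.5·ln 41.15 − 305.0 = 138.5·3.7172 − 305.0 = 209.836.
At 4128 K (t = 41.28):
  B = 138.5·ln(41.28 − 10) − 305.0 = 138.5·ln 31.28 − 305.0 = 138.5·3.4430 − 305.0 = 171.853.
Gain = 171.853 / 209.836 = 0.8190 → 0.819.

0.819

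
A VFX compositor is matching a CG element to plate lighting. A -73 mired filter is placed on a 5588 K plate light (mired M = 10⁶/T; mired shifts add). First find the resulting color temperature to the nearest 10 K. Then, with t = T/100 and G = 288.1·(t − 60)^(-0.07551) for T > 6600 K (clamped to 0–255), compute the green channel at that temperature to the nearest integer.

M_in = 10⁶/5588 = 178.95; M_out = 178.95 + (-73) = 105.95.
T_out = 10⁶/105.95 = 9438.0 K → 9440 K; t = 94.4.
G = 288.1·(94.4 − 60)^(-0.07551) = 288.1·34.4^(-0.07551) = 288.1·0.76555 = 220.555.
Rounded: 221.

221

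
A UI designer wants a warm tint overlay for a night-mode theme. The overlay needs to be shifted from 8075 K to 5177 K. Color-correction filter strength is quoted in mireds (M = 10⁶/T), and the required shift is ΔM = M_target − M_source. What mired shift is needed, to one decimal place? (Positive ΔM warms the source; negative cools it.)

M_source = 10⁶/8075 = 123.839; M_target = 10⁶/5177 = 193.162.
ΔM = 193.162 − 123.839 = 69.323 → +69.3 mireds, a warming shift.

+69.3 mireds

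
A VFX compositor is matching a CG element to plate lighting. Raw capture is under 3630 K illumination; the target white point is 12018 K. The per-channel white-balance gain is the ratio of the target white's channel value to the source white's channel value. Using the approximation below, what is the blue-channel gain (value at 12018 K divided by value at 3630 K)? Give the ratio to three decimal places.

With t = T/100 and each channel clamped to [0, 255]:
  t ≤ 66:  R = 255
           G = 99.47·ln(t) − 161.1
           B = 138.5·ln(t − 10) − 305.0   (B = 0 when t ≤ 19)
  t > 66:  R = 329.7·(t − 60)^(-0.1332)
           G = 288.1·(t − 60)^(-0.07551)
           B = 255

1.725

At 3630 K (t = 36.3):
  B = 138.5·ln(36.3 − 10) − 305.0 = 138.5·ln 26.3 − 305.0 = 138.5·3.2696 − 305.0 = 147.835.
At 12018 K (t = 120.18):
  B = 255 by definition for t > 66.
Gain = 255.000 / 147.835 = 1.7249 → 1.725.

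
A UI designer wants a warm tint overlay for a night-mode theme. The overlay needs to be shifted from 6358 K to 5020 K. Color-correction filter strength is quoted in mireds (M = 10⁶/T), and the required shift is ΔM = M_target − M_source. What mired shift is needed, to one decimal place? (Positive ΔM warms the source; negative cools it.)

M_source = 10⁶/6358 = 157.282; M_target = 10⁶/5020 = 199.203.
ΔM = 199.203 − 157.282 = 41.921 → +41.9 mireds, a warming shift.

+41.9 mireds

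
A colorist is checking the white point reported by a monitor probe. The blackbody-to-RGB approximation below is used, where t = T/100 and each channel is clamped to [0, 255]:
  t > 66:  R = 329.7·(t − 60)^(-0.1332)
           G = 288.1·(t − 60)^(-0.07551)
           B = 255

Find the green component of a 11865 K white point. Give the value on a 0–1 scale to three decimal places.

0.831

t = 11865/100 = 118.65; the t > 66 branch applies.
G = 288.1·(118.65 − 60)^(-0.07551) = 288.1·58.65^(-0.07551) = 288.1·0.73532 = 211.847.
On a 0–1 scale: 211.847/255 = 0.8308 → 0.831.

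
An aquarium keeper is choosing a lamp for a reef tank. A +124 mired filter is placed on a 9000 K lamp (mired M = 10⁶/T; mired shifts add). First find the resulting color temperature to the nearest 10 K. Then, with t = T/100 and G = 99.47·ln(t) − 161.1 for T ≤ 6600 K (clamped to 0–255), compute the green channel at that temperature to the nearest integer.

M_in = 10⁶/9000 = 111.11; M_out = 111.11 + (+124) = 235.11.
T_out = 10⁶/235.11 = 4253.3 K → 4250 K; t = 42.5.
G = 99.47·ln 42.5 − 161.1 = 99.47·3.7495 − 161.1 = 211.863.
Rounded: 212.

212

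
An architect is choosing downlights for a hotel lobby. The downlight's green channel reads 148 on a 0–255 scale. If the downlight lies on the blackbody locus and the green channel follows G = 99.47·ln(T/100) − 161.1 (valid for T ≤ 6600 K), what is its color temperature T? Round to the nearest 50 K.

ln t = (148 + 161.1) / 99.47 = 3.1075.
t = e^3.1075 = 22.364.
T = 100·t = 2236 K → 2250 K to the nearest 50 K.

2250 K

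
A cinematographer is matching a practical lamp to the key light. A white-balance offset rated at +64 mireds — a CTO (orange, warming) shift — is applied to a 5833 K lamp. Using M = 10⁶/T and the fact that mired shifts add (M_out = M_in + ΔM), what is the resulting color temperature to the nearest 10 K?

M_in = 10⁶/5833 = 171.44 mireds.
M_out = 171.44 + (+64) = 235.44 mireds.
T_out = 10⁶/235.44 = 4247.4 K → 4250 K.

4250 K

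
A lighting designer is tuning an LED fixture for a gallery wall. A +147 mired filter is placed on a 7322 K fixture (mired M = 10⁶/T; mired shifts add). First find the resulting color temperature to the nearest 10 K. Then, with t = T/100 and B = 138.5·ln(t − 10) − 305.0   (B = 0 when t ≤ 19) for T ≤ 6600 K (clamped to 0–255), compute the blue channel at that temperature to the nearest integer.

142

M_in = 10⁶/7322 = 136.57; M_out = 136.57 + (+147) = 283.57.
T_out = 10⁶/283.57 = 3526.4 K → 3530 K; t = 35.3.
B = 138.5·ln(35.3 − 10) − 305.0 = 138.5·ln 25.3 − 305.0 = 138.5·3.2308 − 305.0 = 142.466.
Rounded: 142.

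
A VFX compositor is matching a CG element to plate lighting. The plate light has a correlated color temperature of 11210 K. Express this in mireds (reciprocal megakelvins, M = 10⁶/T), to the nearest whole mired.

89 mireds

M = 10⁶ / 11210 = 89.206 → 89 mireds.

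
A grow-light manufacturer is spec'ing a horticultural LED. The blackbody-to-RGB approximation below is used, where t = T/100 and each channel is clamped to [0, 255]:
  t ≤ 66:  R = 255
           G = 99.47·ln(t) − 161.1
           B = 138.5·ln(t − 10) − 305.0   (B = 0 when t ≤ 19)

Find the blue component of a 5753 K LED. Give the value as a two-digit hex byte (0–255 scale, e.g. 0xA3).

t = 5753/100 = 57.53; the t ≤ 66 branch applies.
B = 138.5·ln(57.53 − 10) − 305.0 = 138.5·ln 47.53 − 305.0 = 138.5·3.8614 − 305.0 = 229.799.
Rounded: 230; in hex, 0xE6.

0xE6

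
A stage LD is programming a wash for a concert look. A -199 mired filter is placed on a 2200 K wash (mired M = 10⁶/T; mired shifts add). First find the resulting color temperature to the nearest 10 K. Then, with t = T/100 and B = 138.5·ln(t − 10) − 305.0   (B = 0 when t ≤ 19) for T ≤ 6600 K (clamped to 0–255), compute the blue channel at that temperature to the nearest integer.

162

M_in = 10⁶/2200 = 454.55; M_out = 454.55 + (-199) = 255.55.
T_out = 10⁶/255.55 = 3913.2 K → 3910 K; t = 39.1.
B = 138.5·ln(39.1 − 10) − 305.0 = 138.5·ln 29.1 − 305.0 = 138.5·3.3707 − 305.0 = 161.847.
Rounded: 162.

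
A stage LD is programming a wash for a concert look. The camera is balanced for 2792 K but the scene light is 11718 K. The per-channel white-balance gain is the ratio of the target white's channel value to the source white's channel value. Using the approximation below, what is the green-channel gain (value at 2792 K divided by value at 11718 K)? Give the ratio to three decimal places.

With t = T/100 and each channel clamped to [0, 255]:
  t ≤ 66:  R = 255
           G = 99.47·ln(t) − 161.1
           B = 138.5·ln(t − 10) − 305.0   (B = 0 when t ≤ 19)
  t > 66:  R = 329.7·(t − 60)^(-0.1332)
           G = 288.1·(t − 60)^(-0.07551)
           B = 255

At 11718 K (t = 117.18):
  G = 288.1·(117.18 − 60)^(-0.07551) = 288.1·57.18^(-0.07551) = 288.1·0.73673 = 212.253.
At 2792 K (t = 27.92):
  G = 99.47·ln 27.92 − 161.1 = 99.47·3.3293 − 161.1 = 170.070.
Gain = 170.070 / 212.253 = 0.8013 → 0.801.

0.801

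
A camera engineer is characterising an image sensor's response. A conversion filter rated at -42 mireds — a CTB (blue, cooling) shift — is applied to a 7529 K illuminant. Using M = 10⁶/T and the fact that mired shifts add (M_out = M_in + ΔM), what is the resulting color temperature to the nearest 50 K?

M_in = 10⁶/7529 = 132.82 mireds.
M_out = 132.82 + (-42) = 90.82 mireds.
T_out = 10⁶/90.82 = 11010.8 K → 11000 K.

11000 K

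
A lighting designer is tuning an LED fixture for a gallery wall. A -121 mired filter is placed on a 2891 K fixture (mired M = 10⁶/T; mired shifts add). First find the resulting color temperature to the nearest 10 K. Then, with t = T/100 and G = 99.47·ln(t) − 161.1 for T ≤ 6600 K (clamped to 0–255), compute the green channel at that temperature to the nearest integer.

M_in = 10⁶/2891 = 345.90; M_out = 345.90 + (-121) = 224.90.
T_out = 10⁶/224.90 = 4446.4 K → 4450 K; t = 44.5.
G = 99.47·ln 44.5 − 161.1 = 99.47·3.7955 − 161.1 = 216.437.
Rounded: 216.

216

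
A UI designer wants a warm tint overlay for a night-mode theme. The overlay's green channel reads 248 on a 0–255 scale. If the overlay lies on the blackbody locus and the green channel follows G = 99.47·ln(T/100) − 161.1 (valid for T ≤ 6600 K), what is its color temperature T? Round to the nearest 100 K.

ln t = (248 + 161.1) / 99.47 = 4.1128.
t = e^4.1128 = 61.117.
T = 100·t = 6112 K → 6100 K to the nearest 100 K.

6100 K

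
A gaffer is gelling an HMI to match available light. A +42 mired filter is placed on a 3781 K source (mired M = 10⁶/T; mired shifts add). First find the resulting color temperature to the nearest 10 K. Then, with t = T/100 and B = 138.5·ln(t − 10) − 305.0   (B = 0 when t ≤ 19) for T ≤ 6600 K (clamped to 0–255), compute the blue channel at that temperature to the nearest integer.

M_in = 10⁶/3781 = 264.48; M_out = 264.48 + (+42) = 306.48.
T_out = 10⁶/306.48 = 3262.9 K → 3260 K; t = 32.6.
B = 138.5·ln(32.6 − 10) − 305.0 = 138.5·ln 22.6 − 305.0 = 138.5·3.1179 − 305.0 = 126.836.
Rounded: 127.

127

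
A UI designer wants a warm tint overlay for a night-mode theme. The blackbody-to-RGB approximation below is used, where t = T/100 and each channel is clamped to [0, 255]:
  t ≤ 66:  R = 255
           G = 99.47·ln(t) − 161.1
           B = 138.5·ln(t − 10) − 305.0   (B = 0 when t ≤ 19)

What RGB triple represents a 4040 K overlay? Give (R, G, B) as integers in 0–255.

t = 4040/100 = 40.4; the t ≤ 66 branch applies.
R = 255 by definition for t ≤ 66.
G = 99.47·ln 40.4 − 161.1 = 99.47·3.6988 − 161.1 = 206.823.
B = 138.5·ln(40.4 − 10) − 305.0 = 138.5·ln 30.4 − 305.0 = 138.5·3.4144 − 305.0 = 167.900.
Rounded: (255, 207, 168).

(255, 207, 168)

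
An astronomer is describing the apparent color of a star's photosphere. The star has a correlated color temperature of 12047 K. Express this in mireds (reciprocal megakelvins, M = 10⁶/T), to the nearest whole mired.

M = 10⁶ / 12047 = 83.008 → 83 mireds.

83 mireds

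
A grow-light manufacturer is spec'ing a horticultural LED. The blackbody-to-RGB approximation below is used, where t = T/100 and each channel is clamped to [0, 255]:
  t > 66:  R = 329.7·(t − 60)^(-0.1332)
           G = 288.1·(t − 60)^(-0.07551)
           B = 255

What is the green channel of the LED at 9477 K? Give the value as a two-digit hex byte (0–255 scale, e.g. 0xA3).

t = 9477/100 = 94.77; the t > 66 branch applies.
G = 288.1·(94.77 − 60)^(-0.07551) = 288.1·34.77^(-0.07551) = 288.1·0.76493 = 220.377.
Rounded: 220; in hex, 0xDC.

0xDC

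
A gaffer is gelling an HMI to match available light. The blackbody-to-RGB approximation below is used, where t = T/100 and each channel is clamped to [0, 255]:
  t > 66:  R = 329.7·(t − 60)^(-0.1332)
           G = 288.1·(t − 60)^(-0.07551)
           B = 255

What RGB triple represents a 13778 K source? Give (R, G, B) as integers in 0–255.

t = 13778/100 = 137.78; the t > 66 branch applies.
R = 329.7·(137.78 − 60)^(-0.1332) = 329.7·77.78^(-0.1332) = 329.7·0.55993 = 184.610.
G = 288.1·(137.78 − 60)^(-0.07551) = 288.1·77.78^(-0.07551) = 288.1·0.71981 = 207.379.
B = 255 by definition for t > 66.
Rounded: (185, 207, 255).

(185, 207, 255)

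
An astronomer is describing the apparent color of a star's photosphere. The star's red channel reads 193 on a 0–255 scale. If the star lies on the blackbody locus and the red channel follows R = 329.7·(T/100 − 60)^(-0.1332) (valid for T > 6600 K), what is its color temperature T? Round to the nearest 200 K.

(t − 60)^(-0.1332) = 193/329.7 = 0.58538.
t − 60 = 0.58538^(1/-0.1332) = 0.58538^(-7.508) = 55.713, so t = 115.713.
T = 100·t = 11571 K → 11600 K to the nearest 200 K.

11600 K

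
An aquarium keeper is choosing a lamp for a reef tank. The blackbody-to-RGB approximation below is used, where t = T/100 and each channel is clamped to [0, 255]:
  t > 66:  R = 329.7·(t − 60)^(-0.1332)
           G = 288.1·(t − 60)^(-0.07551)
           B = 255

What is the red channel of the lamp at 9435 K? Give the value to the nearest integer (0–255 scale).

t = 9435/100 = 94.35; the t > 66 branch applies.
R = 329.7·(94.35 − 60)^(-0.1332) = 329.7·34.35^(-0.1332) = 329.7·0.62433 = 205.842.
Rounded: 206.

206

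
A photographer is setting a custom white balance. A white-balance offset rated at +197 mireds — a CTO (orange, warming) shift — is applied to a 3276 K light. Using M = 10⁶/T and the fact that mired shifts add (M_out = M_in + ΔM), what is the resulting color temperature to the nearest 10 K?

1990 K

M_in = 10⁶/3276 = 305.25 mireds.
M_out = 305.25 + (+197) = 502.25 mireds.
T_out = 10⁶/502.25 = 1991.0 K → 1990 K.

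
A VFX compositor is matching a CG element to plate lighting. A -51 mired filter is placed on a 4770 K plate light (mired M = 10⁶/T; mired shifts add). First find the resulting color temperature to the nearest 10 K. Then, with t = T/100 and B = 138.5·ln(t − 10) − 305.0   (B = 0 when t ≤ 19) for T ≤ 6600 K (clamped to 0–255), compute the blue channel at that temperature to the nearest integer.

M_in = 10⁶/4770 = 209.64; M_out = 209.64 + (-51) = 158.64.
T_out = 10⁶/158.64 = 6303.4 K → 6300 K; t = 63.
B = 138.5·ln(63 − 10) − 305.0 = 138.5·ln 53 − 305.0 = 138.5·3.9703 − 305.0 = 244.885.
Rounded: 245.

245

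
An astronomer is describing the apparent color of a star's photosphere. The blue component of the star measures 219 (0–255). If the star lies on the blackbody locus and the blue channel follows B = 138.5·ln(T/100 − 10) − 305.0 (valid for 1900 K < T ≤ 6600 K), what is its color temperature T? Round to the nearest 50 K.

5400 K

ln(t − 10) = (219 + 305.0) / 138.5 = 3.7834.
t − 10 = e^3.7834 = 43.965, so t = 53.965.
T = 100·t = 5396 K → 5400 K to the nearest 50 K.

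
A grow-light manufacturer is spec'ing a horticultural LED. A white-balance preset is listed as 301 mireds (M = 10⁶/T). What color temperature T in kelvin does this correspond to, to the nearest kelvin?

T = 10⁶ / 301 = 3322.26 K → 3322 K.

3322 K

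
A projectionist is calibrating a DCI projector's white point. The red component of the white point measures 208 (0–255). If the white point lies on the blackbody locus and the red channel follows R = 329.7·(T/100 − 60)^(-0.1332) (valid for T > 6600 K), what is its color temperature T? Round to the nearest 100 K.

9200 K

(t − 60)^(-0.1332) = 208/329.7 = 0.63088.
t − 60 = 0.63088^(1/-0.1332) = 0.63088^(-7.508) = 31.763, so t = 91.763.
T = 100·t = 9176 K → 9200 K to the nearest 100 K.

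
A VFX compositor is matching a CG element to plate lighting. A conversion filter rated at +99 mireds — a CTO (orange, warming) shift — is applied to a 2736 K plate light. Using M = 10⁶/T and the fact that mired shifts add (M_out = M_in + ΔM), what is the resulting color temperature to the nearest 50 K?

2150 K

M_in = 10⁶/2736 = 365.50 mireds.
M_out = 365.50 + (+99) = 464.50 mireds.
T_out = 10⁶/464.50 = 2152.9 K → 2150 K.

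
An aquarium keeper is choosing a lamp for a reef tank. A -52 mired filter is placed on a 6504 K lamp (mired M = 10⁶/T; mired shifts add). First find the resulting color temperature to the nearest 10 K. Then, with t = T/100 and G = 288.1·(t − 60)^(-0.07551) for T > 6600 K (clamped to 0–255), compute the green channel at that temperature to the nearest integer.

M_in = 10⁶/6504 = 153.75; M_out = 153.75 + (-52) = 101.75.
T_out = 10⁶/101.75 = 9827.9 K → 9830 K; t = 98.3.
G = 288.1·(98.3 − 60)^(-0.07551) = 288.1·38.3^(-0.07551) = 288.1·0.75937 = 218.774.
Rounded: 219.

219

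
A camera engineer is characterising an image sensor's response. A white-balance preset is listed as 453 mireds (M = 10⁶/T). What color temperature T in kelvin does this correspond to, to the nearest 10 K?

T = 10⁶ / 453 = 2207.51 K → 2210 K.

2210 K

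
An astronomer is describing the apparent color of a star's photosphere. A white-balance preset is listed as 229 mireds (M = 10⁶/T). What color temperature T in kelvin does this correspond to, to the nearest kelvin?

T = 10⁶ / 229 = 4366.81 K → 4367 K.

4367 K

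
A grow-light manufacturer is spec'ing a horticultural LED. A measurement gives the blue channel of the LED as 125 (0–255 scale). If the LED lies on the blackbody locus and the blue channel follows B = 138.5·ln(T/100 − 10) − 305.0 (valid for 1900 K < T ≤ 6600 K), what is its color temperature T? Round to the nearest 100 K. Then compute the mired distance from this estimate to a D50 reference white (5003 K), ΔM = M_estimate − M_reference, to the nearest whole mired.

ln(t − 10) = (125 + 305.0) / 138.5 = 3.1047.
t − 10 = e^3.1047 = 22.302, so t = 32.302.
T = 100·t = 3230 K → 3200 K to the nearest 100 K.
M_estimate = 10⁶/3200 = 312.50; M_reference = 10⁶/5003 = 199.88.
ΔM = 312.50 − 199.88 = 112.62 → +113 mireds.

+113 mireds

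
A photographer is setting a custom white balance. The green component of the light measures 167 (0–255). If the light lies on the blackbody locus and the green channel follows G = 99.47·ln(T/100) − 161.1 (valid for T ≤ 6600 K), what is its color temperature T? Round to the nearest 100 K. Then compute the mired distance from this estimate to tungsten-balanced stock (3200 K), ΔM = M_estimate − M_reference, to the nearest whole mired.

ln t = (167 + 161.1) / 99.47 = 3.2985.
t = e^3.2985 = 27.072.
T = 100·t = 2707 K → 2700 K to the nearest 100 K.
M_estimate = 10⁶/2700 = 370.37; M_reference = 10⁶/3200 = 312.50.
ΔM = 370.37 − 312.50 = 57.87 → +58 mireds.

+58 mireds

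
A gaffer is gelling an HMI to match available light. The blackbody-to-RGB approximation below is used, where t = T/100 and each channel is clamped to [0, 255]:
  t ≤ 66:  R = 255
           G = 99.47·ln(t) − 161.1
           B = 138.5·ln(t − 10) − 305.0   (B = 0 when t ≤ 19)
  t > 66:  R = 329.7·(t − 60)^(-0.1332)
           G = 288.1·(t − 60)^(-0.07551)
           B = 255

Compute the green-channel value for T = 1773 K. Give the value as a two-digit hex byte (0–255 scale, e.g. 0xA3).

0x7D

t = 1773/100 = 17.73; the t ≤ 66 branch applies.
G = 99.47·ln 17.73 − 161.1 = 99.47·2.8753 − 161.1 = 124.902.
Rounded: 125; in hex, 0x7D.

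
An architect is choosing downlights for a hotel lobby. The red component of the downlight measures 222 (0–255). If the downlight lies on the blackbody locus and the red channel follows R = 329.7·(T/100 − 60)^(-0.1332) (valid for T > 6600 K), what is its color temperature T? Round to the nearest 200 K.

(t − 60)^(-0.1332) = 222/329.7 = 0.67334.
t − 60 = 0.67334^(1/-0.1332) = 0.67334^(-7.508) = 19.478, so t = 79.478.
T = 100·t = 7948 K → 8000 K to the nearest 200 K.

8000 K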